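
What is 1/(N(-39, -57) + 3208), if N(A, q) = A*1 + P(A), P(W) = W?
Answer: 1/3130 ≈ 0.00031949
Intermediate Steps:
N(A, q) = 2*A (N(A, q) = A*1 + A = A + A = 2*A)
1/(N(-39, -57) + 3208) = 1/(2*(-39) + 3208) = 1/(-78 + 3208) = 1/3130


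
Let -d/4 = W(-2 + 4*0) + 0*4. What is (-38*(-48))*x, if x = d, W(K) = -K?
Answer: -14592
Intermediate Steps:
d = -8 (d = -4*(-(-2 + 4*0) + 0*4) = -4*(-(-2 + 0) + 0) = -4*(-1*(-2) + 0) = -4*(2 + 0) = -4*2 = -8)
x = -8
(-38*(-48))*x = -38*(-48)*(-8) = 1824*(-8) = -14592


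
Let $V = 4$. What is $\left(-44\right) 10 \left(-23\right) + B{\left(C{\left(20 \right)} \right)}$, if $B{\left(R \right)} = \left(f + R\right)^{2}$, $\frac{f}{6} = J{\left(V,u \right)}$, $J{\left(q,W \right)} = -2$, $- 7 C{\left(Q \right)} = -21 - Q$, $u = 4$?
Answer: $\frac{497729}{49} \approx 10158.0$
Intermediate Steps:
$C{\left(Q \right)} = 3 + \frac{Q}{7}$ ($C{\left(Q \right)} = - \frac{-21 - Q}{7} = 3 + \frac{Q}{7}$)
$f = -12$ ($f = 6 \left(-2\right) = -12$)
$B{\left(R \right)} = \left(-12 + R\right)^{2}$
$\left(-44\right) 10 \left(-23\right) + B{\left(C{\left(20 \right)} \right)} = \left(-44\right) 10 \left(-23\right) + \left(-12 + \left(3 + \frac{1}{7} \cdot 20\right)\right)^{2} = \left(-440\right) \left(-23\right) + \left(-12 + \left(3 + \frac{20}{7}\right)\right)^{2} = 10120 + \left(-12 + \frac{41}{7}\right)^{2} = 10120 + \left(- \frac{43}{7}\right)^{2} = 10120 + \frac{1849}{49} = \frac{497729}{49}$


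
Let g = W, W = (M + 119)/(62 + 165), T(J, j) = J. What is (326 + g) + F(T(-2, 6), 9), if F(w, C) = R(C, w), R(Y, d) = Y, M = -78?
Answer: 76086/227 ≈ 335.18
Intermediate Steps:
W = 41/227 (W = (-78 + 119)/(62 + 165) = 41/227 ≈ 0.18062)
g = 41/227 ≈ 0.18062
F(w, C) = C
(326 + g) + F(T(-2, 6), 9) = (326 + 41/227) + 9 = 74043/227 + 9 = 76086/227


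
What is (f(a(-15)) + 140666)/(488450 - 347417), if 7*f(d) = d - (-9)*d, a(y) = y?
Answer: 984512/987231 ≈ 0.99725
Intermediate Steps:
f(d) = 10*d/7 (f(d) = (d - (-9)*d)/7 = (d + 9*d)/7 = (10*d)/7 = 10*d/7)
(f(a(-15)) + 140666)/(488450 - 347417) = ((10/7)*(-15) + 140666)/(488450 - 347417) = (-150/7 + 140666)/141033 = (984512/7)*(1/141033) = 984512/987231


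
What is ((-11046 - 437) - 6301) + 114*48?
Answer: -12312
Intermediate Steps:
((-11046 - 437) - 6301) + 114*48 = (-11483 - 6301) + 5472 = -17784 + 5472 = -12312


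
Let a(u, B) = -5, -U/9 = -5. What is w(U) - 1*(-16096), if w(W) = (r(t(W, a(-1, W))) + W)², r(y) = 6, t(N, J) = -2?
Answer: 18697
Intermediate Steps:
U = 45 (U = -9*(-5) = 45)
w(W) = (6 + W)²
w(U) - 1*(-16096) = (6 + 45)² - 1*(-16096) = 51² + 16096 = 2601 + 16096 = 18697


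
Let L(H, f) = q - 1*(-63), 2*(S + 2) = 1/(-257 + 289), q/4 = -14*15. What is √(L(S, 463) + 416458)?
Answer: √415681 ≈ 644.73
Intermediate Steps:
q = -840 (q = 4*(-14*15) = 4*(-210) = -840)
S = -127/64 (S = -2 + 1/(2*(-257 + 289)) = -2 + (½)/32 = -2 + (½)*(1/32) = -2 + 1/64 = -127/64 ≈ -1.9844)
L(H, f) = -777 (L(H, f) = -840 - 1*(-63) = -840 + 63 = -777)
√(L(S, 463) + 416458) = √(-777 + 416458) = √415681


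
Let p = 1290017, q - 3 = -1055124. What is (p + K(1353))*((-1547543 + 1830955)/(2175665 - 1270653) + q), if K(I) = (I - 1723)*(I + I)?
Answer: -68942838782825720/226253 ≈ -3.0472e+11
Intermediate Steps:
q = -1055121 (q = 3 - 1055124 = -1055121)
K(I) = 2*I*(-1723 + I) (K(I) = (-1723 + I)*(2*I) = 2*I*(-1723 + I))
(p + K(1353))*((-1547543 + 1830955)/(2175665 - 1270653) + q) = (1290017 + 2*1353*(-1723 + 1353))*((-1547543 + 1830955)/(2175665 - 1270653) - 1055121) = (1290017 + 2*1353*(-370))*(283412/905012 - 1055121) = (1290017 - 1001220)*(283412*(1/905012) - 1055121) = 288797*(70853/226253 - 1055121) = 288797*(-238724220760/226253) = -68942838782825720/226253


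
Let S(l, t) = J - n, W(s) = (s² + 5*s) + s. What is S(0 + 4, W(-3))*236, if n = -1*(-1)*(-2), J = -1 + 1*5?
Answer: 1416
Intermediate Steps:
J = 4 (J = -1 + 5 = 4)
n = -2 (n = 1*(-2) = -2)
W(s) = s² + 6*s
S(l, t) = 6 (S(l, t) = 4 - 1*(-2) = 4 + 2 = 6)
S(0 + 4, W(-3))*236 = 6*236 = 1416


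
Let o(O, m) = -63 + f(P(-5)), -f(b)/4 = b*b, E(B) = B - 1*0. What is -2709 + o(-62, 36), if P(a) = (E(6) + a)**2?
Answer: -2776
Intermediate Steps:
E(B) = B (E(B) = B + 0 = B)
P(a) = (6 + a)**2
f(b) = -4*b**2 (f(b) = -4*b*b = -4*b**2)
o(O, m) = -67 (o(O, m) = -63 - 4*(6 - 5)**4 = -63 - 4*(1**2)**2 = -63 - 4*1**2 = -63 - 4*1 = -63 - 4 = -67)
-2709 + o(-62, 36) = -2709 - 67 = -2776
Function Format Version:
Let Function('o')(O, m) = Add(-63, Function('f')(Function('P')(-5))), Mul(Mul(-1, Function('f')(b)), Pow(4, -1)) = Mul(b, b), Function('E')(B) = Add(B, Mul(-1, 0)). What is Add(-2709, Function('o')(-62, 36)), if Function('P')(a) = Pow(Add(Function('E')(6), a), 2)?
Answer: -2776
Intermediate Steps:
Function('E')(B) = B (Function('E')(B) = Add(B, 0) = B)
Function('P')(a) = Pow(Add(6, a), 2)
Function('f')(b) = Mul(-4, Pow(b, 2)) (Function('f')(b) = Mul(-4, Mul(b, b)) = Mul(-4, Pow(b, 2)))
Function('o')(O, m) = -67 (Function('o')(O, m) = Add(-63, Mul(-4, Pow(Pow(Add(6, -5), 2), 2))) = Add(-63, Mul(-4, Pow(Pow(1, 2), 2))) = Add(-63, Mul(-4, Pow(1, 2))) = Add(-63, Mul(-4, 1)) = Add(-63, -4) = -67)
Add(-2709, Function('o')(-62, 36)) = Add(-2709, -67) = -2776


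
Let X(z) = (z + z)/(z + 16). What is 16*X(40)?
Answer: 160/7 ≈ 22.857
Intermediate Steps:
X(z) = 2*z/(16 + z) (X(z) = (2*z)/(16 + z) = 2*z/(16 + z))
16*X(40) = 16*(2*40/(16 + 40)) = 16*(2*40/56) = 16*(2*40*(1/56)) = 16*(10/7) = 160/7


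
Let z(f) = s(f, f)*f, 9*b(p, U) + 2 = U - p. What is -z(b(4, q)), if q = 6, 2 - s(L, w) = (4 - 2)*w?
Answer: 0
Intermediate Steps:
s(L, w) = 2 - 2*w (s(L, w) = 2 - (4 - 2)*w = 2 - 2*w)
b(p, U) = -2/9 - p/9 + U/9 (b(p, U) = -2/9 + (U - p)/9 = -2/9 + (-p/9 + U/9) = -2/9 - p/9 + U/9)
z(f) = f*(2 - 2*f) (z(f) = (2 - 2*f)*f = f*(2 - 2*f))
-z(b(4, q)) = -2*(-2/9 - ⅑*4 + (⅑)*6)*(1 - (-2/9 - ⅑*4 + (⅑)*6)) = -2*(-2/9 - 4/9 + ⅔)*(1 - (-2/9 - 4/9 + ⅔)) = -2*0*(1 - 1*0) = -2*0*(1 + 0) = -2*0 = -1*0 = 0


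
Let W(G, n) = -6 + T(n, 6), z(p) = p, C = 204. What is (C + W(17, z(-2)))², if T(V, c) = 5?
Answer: 41209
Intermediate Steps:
W(G, n) = -1 (W(G, n) = -6 + 5 = -1)
(C + W(17, z(-2)))² = (204 - 1)² = 203² = 41209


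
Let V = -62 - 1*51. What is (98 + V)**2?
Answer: 225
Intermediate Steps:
V = -113 (V = -62 - 51 = -113)
(98 + V)**2 = (98 - 113)**2 = (-15)**2 = 225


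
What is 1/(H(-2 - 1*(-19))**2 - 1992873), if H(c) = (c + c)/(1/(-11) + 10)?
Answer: -11881/23677184237 ≈ -5.0179e-7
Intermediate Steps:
H(c) = 22*c/109 (H(c) = (2*c)/(-1/11 + 10) = (2*c)/(109/11) = (2*c)*(11/109) = 22*c/109)
1/(H(-2 - 1*(-19))**2 - 1992873) = 1/((22*(-2 - 1*(-19))/109)**2 - 1992873) = 1/((22*(-2 + 19)/109)**2 - 1992873) = 1/(((22/109)*17)**2 - 1992873) = 1/((374/109)**2 - 1992873) = 1/(139876/11881 - 1992873) = 1/(-23677184237/11881) = -11881/23677184237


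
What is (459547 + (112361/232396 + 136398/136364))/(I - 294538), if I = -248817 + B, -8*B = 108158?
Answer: -3640824348393945/4411902596894491 ≈ -0.82523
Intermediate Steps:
B = -54079/4 (B = -⅛*108158 = -54079/4 ≈ -13520.)
I = -1049347/4 (I = -248817 - 54079/4 = -1049347/4 ≈ -2.6234e+5)
(459547 + (112361/232396 + 136398/136364))/(I - 294538) = (459547 + (112361/232396 + 136398/136364))/(-1049347/4 - 294538) = (459547 + (112361*(1/232396) + 136398*(1/136364)))/(-2227499/4) = (459547 + (112361/232396 + 68199/68182))*(-4/2227499) = (459547 + 11755086253/7922612036)*(-4/2227499) = (3640824348393945/7922612036)*(-4/2227499) = -3640824348393945/4411902596894491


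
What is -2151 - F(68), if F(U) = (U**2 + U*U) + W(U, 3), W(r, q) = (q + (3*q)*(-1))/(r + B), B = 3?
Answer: -809323/71 ≈ -11399.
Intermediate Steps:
W(r, q) = -2*q/(3 + r) (W(r, q) = (q + (3*q)*(-1))/(r + 3) = (q - 3*q)/(3 + r) = (-2*q)/(3 + r) = -2*q/(3 + r))
F(U) = -6/(3 + U) + 2*U**2 (F(U) = (U**2 + U*U) - 2*3/(3 + U) = (U**2 + U**2) - 6/(3 + U) = 2*U**2 - 6/(3 + U) = -6/(3 + U) + 2*U**2)
-2151 - F(68) = -2151 - 2*(-3 + 68**2*(3 + 68))/(3 + 68) = -2151 - 2*(-3 + 4624*71)/71 = -2151 - 2*(-3 + 328304)/71 = -2151 - 2*328301/71 = -2151 - 1*656602/71 = -2151 - 656602/71 = -809323/71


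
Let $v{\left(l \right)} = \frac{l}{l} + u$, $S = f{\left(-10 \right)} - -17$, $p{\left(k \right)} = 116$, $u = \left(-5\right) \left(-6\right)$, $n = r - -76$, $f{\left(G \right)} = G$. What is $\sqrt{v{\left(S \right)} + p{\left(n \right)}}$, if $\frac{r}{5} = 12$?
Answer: $7 \sqrt{3} \approx 12.124$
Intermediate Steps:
$r = 60$ ($r = 5 \cdot 12 = 60$)
$n = 136$ ($n = 60 - -76 = 60 + 76 = 136$)
$u = 30$
$S = 7$ ($S = -10 - -17 = -10 + 17 = 7$)
$v{\left(l \right)} = 31$ ($v{\left(l \right)} = \frac{l}{l} + 30 = 1 + 30 = 31$)
$\sqrt{v{\left(S \right)} + p{\left(n \right)}} = \sqrt{31 + 116} = \sqrt{147} = 7 \sqrt{3}$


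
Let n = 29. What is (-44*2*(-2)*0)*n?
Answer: 0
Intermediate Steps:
(-44*2*(-2)*0)*n = -44*2*(-2)*0*29 = -(-176)*0*29 = -44*0*29 = 0*29 = 0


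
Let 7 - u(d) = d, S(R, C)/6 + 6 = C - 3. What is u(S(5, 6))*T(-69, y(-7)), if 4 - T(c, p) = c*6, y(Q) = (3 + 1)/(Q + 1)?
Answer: 10450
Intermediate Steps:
y(Q) = 4/(1 + Q)
S(R, C) = -54 + 6*C (S(R, C) = -36 + 6*(C - 3) = -36 + 6*(-3 + C) = -36 + (-18 + 6*C) = -54 + 6*C)
u(d) = 7 - d
T(c, p) = 4 - 6*c (T(c, p) = 4 - c*6 = 4 - 6*c)
u(S(5, 6))*T(-69, y(-7)) = (7 - (-54 + 6*6))*(4 - 6*(-69)) = (7 - (-54 + 36))*(4 + 414) = (7 - 1*(-18))*418 = (7 + 18)*418 = 25*418 = 10450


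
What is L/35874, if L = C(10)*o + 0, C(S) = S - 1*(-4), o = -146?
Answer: -1022/17937 ≈ -0.056977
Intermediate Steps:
C(S) = 4 + S (C(S) = S + 4 = 4 + S)
L = -2044 (L = (4 + 10)*(-146) + 0 = 14*(-146) + 0 = -2044 + 0 = -2044)
L/35874 = -2044/35874 = -2044*1/35874 = -1022/17937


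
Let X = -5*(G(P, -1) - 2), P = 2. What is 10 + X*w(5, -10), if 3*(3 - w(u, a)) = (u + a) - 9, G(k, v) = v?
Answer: 125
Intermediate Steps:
X = 15 (X = -5*(-1 - 2) = -5*(-3) = 15)
w(u, a) = 6 - a/3 - u/3 (w(u, a) = 3 - ((u + a) - 9)/3 = 3 - ((a + u) - 9)/3 = 3 - (-9 + a + u)/3 = 3 + (3 - a/3 - u/3) = 6 - a/3 - u/3)
10 + X*w(5, -10) = 10 + 15*(6 - ⅓*(-10) - ⅓*5) = 10 + 15*(6 + 10/3 - 5/3) = 10 + 15*(23/3) = 10 + 115 = 125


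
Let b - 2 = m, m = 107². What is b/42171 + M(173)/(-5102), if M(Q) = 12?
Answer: 9652825/35859407 ≈ 0.26919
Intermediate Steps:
m = 11449
b = 11451 (b = 2 + 11449 = 11451)
b/42171 + M(173)/(-5102) = 11451/42171 + 12/(-5102) = 11451*(1/42171) + 12*(-1/5102) = 3817/14057 - 6/2551 = 9652825/35859407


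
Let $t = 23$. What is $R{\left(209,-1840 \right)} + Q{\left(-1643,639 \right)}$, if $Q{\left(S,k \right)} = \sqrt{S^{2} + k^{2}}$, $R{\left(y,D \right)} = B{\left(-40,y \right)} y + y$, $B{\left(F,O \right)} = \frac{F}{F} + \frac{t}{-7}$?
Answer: $- \frac{1881}{7} + \sqrt{3107770} \approx 1494.2$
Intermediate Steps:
$B{\left(F,O \right)} = - \frac{16}{7}$ ($B{\left(F,O \right)} = \frac{F}{F} + \frac{23}{-7} = 1 + 23 \left(- \frac{1}{7}\right) = 1 - \frac{23}{7} = - \frac{16}{7}$)
$R{\left(y,D \right)} = - \frac{9 y}{7}$ ($R{\left(y,D \right)} = - \frac{16 y}{7} + y = - \frac{9 y}{7}$)
$R{\left(209,-1840 \right)} + Q{\left(-1643,639 \right)} = \left(- \frac{9}{7}\right) 209 + \sqrt{\left(-1643\right)^{2} + 639^{2}} = - \frac{1881}{7} + \sqrt{2699449 + 408321} = - \frac{1881}{7} + \sqrt{3107770}$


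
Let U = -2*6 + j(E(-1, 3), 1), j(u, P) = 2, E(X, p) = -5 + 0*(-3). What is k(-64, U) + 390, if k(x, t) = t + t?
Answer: 370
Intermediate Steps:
E(X, p) = -5 (E(X, p) = -5 + 0 = -5)
U = -10 (U = -2*6 + 2 = -12 + 2 = -10)
k(x, t) = 2*t
k(-64, U) + 390 = 2*(-10) + 390 = -20 + 390 = 370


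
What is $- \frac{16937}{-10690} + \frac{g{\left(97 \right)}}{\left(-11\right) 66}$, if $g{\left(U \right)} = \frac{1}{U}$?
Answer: $\frac{298181681}{188202795} \approx 1.5844$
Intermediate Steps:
$- \frac{16937}{-10690} + \frac{g{\left(97 \right)}}{\left(-11\right) 66} = - \frac{16937}{-10690} + \frac{1}{97 \left(\left(-11\right) 66\right)} = \left(-16937\right) \left(- \frac{1}{10690}\right) + \frac{1}{97 \left(-726\right)} = \frac{16937}{10690} + \frac{1}{97} \left(- \frac{1}{726}\right) = \frac{16937}{10690} - \frac{1}{70422} = \frac{298181681}{188202795}$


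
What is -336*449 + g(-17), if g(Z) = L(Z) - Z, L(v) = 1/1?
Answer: -150846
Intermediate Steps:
L(v) = 1
g(Z) = 1 - Z
-336*449 + g(-17) = -336*449 + (1 - 1*(-17)) = -150864 + (1 + 17) = -150864 + 18 = -150846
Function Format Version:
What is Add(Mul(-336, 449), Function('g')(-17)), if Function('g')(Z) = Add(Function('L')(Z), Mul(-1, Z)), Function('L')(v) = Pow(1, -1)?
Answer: -150846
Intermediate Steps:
Function('L')(v) = 1
Function('g')(Z) = Add(1, Mul(-1, Z))
Add(Mul(-336, 449), Function('g')(-17)) = Add(Mul(-336, 449), Add(1, Mul(-1, -17))) = Add(-150864, Add(1, 17)) = Add(-150864, 18) = -150846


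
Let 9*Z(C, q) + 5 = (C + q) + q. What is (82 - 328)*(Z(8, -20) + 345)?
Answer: -251576/3 ≈ -83859.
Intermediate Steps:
Z(C, q) = -5/9 + C/9 + 2*q/9 (Z(C, q) = -5/9 + ((C + q) + q)/9 = -5/9 + (C + 2*q)/9 = -5/9 + (C/9 + 2*q/9) = -5/9 + C/9 + 2*q/9)
(82 - 328)*(Z(8, -20) + 345) = (82 - 328)*((-5/9 + (⅑)*8 + (2/9)*(-20)) + 345) = -246*((-5/9 + 8/9 - 40/9) + 345) = -246*(-37/9 + 345) = -246*3068/9 = -251576/3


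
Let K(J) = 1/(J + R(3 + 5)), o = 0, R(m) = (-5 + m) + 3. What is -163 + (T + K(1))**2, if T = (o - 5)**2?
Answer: 22989/49 ≈ 469.16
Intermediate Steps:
R(m) = -2 + m
T = 25 (T = (0 - 5)**2 = (-5)**2 = 25)
K(J) = 1/(6 + J) (K(J) = 1/(J + (-2 + (3 + 5))) = 1/(J + (-2 + 8)) = 1/(J + 6) = 1/(6 + J))
-163 + (T + K(1))**2 = -163 + (25 + 1/(6 + 1))**2 = -163 + (25 + 1/7)**2 = -163 + (176/7)**2 = -163 + 30976/49 = 22989/49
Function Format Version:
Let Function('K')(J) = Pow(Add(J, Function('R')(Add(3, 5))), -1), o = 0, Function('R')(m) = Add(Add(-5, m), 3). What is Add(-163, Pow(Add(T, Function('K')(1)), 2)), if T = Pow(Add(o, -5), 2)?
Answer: Rational(22989, 49) ≈ 469.16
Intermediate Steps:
Function('R')(m) = Add(-2, m)
T = 25 (T = Pow(Add(0, -5), 2) = Pow(-5, 2) = 25)
Function('K')(J) = Pow(Add(6, J), -1) (Function('K')(J) = Pow(Add(J, Add(-2, Add(3, 5))), -1) = Pow(Add(J, Add(-2, 8)), -1) = Pow(Add(J, 6), -1) = Pow(Add(6, J), -1))
Add(-163, Pow(Add(T, Function('K')(1)), 2)) = Add(-163, Pow(Add(25, Pow(Add(6, 1), -1)), 2)) = Add(-163, Pow(Add(25, Pow(7, -1)), 2)) = Add(-163, Pow(Add(25, Rational(1, 7)), 2)) = Add(-163, Pow(Rational(176, 7), 2)) = Add(-163, Rational(30976, 49)) = Rational(22989, 49)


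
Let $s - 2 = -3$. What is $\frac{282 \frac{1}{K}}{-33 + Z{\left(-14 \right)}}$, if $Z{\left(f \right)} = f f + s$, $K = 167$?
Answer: $\frac{47}{4509} \approx 0.010424$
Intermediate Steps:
$s = -1$ ($s = 2 - 3 = -1$)
$Z{\left(f \right)} = -1 + f^{2}$ ($Z{\left(f \right)} = f f - 1 = f^{2} - 1 = -1 + f^{2}$)
$\frac{282 \frac{1}{K}}{-33 + Z{\left(-14 \right)}} = \frac{282 \cdot \frac{1}{167}}{-33 - \left(1 - \left(-14\right)^{2}\right)} = \frac{282 \cdot \frac{1}{167}}{-33 + \left(-1 + 196\right)} = \frac{282}{167 \left(-33 + 195\right)} = \frac{282}{167 \cdot 162} = \frac{282}{167} \cdot \frac{1}{162} = \frac{47}{4509}$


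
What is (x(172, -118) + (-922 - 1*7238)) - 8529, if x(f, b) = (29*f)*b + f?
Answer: -605101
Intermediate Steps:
x(f, b) = f + 29*b*f (x(f, b) = 29*b*f + f = f + 29*b*f)
(x(172, -118) + (-922 - 1*7238)) - 8529 = (172*(1 + 29*(-118)) + (-922 - 1*7238)) - 8529 = (172*(1 - 3422) + (-922 - 7238)) - 8529 = (172*(-3421) - 8160) - 8529 = (-588412 - 8160) - 8529 = -596572 - 8529 = -605101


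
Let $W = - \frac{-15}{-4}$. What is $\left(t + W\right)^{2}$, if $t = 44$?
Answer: $\frac{25921}{16} \approx 1620.1$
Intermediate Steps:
$W = - \frac{15}{4}$ ($W = - \frac{\left(-15\right) \left(-1\right)}{4} = \left(-1\right) \frac{15}{4} = - \frac{15}{4} \approx -3.75$)
$\left(t + W\right)^{2} = \left(44 - \frac{15}{4}\right)^{2} = \left(\frac{161}{4}\right)^{2} = \frac{25921}{16}$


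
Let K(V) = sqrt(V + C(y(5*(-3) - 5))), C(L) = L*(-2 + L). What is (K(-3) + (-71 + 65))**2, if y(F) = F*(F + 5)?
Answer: 89433 - 36*sqrt(9933) ≈ 85845.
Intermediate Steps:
y(F) = F*(5 + F)
K(V) = sqrt(89400 + V) (K(V) = sqrt(V + ((5*(-3) - 5)*(5 + (5*(-3) - 5)))*(-2 + (5*(-3) - 5)*(5 + (5*(-3) - 5)))) = sqrt(V + ((-15 - 5)*(5 + (-15 - 5)))*(-2 + (-15 - 5)*(5 + (-15 - 5)))) = sqrt(V + (-20*(5 - 20))*(-2 - 20*(5 - 20))) = sqrt(V + (-20*(-15))*(-2 - 20*(-15))) = sqrt(V + 300*(-2 + 300)) = sqrt(V + 300*298) = sqrt(V + 89400) = sqrt(89400 + V))
(K(-3) + (-71 + 65))**2 = (sqrt(89400 - 3) + (-71 + 65))**2 = (sqrt(89397) - 6)**2 = (3*sqrt(9933) - 6)**2 = (-6 + 3*sqrt(9933))**2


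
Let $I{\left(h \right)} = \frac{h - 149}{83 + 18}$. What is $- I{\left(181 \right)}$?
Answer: $- \frac{32}{101} \approx -0.31683$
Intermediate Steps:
$I{\left(h \right)} = - \frac{149}{101} + \frac{h}{101}$ ($I{\left(h \right)} = \frac{-149 + h}{101} = \left(-149 + h\right) \frac{1}{101} = - \frac{149}{101} + \frac{h}{101}$)
$- I{\left(181 \right)} = - (- \frac{149}{101} + \frac{1}{101} \cdot 181) = - (- \frac{149}{101} + \frac{181}{101}) = \left(-1\right) \frac{32}{101} = - \frac{32}{101}$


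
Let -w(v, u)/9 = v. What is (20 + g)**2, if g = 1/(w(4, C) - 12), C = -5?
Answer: 919681/2304 ≈ 399.17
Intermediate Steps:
w(v, u) = -9*v
g = -1/48 (g = 1/(-9*4 - 12) = 1/(-36 - 12) = 1/(-48) = -1/48 ≈ -0.020833)
(20 + g)**2 = (20 - 1/48)**2 = (959/48)**2 = 919681/2304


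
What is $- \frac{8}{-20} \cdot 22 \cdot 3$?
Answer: $\frac{132}{5} \approx 26.4$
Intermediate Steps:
$- \frac{8}{-20} \cdot 22 \cdot 3 = \left(-8\right) \left(- \frac{1}{20}\right) 22 \cdot 3 = \frac{2}{5} \cdot 22 \cdot 3 = \frac{44}{5} \cdot 3 = \frac{132}{5}$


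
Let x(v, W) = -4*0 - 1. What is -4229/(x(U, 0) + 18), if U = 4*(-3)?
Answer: -4229/17 ≈ -248.76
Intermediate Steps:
U = -12
x(v, W) = -1 (x(v, W) = 0 - 1 = -1)
-4229/(x(U, 0) + 18) = -4229/(-1 + 18) = -4229/17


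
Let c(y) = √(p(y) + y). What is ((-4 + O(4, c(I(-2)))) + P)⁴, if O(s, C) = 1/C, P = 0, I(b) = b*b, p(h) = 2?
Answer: (24 - √6)⁴/1296 ≈ 166.43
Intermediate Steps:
I(b) = b²
c(y) = √(2 + y)
((-4 + O(4, c(I(-2)))) + P)⁴ = ((-4 + 1/(√(2 + (-2)²))) + 0)⁴ = ((-4 + 1/(√(2 + 4))) + 0)⁴ = ((-4 + 1/(√6)) + 0)⁴ = ((-4 + √6/6) + 0)⁴ = (-4 + √6/6)⁴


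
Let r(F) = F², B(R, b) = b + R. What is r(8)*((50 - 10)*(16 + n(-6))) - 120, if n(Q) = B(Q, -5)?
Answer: 12680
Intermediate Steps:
B(R, b) = R + b
n(Q) = -5 + Q (n(Q) = Q - 5 = -5 + Q)
r(8)*((50 - 10)*(16 + n(-6))) - 120 = 8²*((50 - 10)*(16 + (-5 - 6))) - 120 = 64*(40*(16 - 11)) - 120 = 64*(40*5) - 120 = 64*200 - 120 = 12800 - 120 = 12680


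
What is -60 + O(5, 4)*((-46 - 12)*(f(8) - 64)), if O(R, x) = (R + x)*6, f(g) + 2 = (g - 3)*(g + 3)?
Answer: 34392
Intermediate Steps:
f(g) = -2 + (-3 + g)*(3 + g) (f(g) = -2 + (g - 3)*(g + 3) = -2 + (-3 + g)*(3 + g))
O(R, x) = 6*R + 6*x
-60 + O(5, 4)*((-46 - 12)*(f(8) - 64)) = -60 + (6*5 + 6*4)*((-46 - 12)*((-11 + 8²) - 64)) = -60 + (30 + 24)*(-58*((-11 + 64) - 64)) = -60 + 54*(-58*(53 - 64)) = -60 + 54*(-58*(-11)) = -60 + 54*638 = -60 + 34452 = 34392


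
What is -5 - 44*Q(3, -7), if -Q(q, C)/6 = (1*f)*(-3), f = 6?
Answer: -4757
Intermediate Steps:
Q(q, C) = 108 (Q(q, C) = -6*1*6*(-3) = -36*(-3) = -6*(-18) = 108)
-5 - 44*Q(3, -7) = -5 - 44*108 = -5 - 4752 = -4757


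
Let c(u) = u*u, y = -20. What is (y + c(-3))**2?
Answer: 121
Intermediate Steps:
c(u) = u**2
(y + c(-3))**2 = (-20 + (-3)**2)**2 = (-20 + 9)**2 = (-11)**2 = 121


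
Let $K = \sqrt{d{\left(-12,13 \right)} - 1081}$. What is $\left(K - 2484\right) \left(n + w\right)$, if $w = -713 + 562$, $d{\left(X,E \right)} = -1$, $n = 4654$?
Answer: $-11185452 + 4503 i \sqrt{1082} \approx -1.1185 \cdot 10^{7} + 1.4812 \cdot 10^{5} i$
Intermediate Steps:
$w = -151$
$K = i \sqrt{1082}$ ($K = \sqrt{-1 - 1081} = \sqrt{-1082} = i \sqrt{1082} \approx 32.894 i$)
$\left(K - 2484\right) \left(n + w\right) = \left(i \sqrt{1082} - 2484\right) \left(4654 - 151\right) = \left(-2484 + i \sqrt{1082}\right) 4503 = -11185452 + 4503 i \sqrt{1082}$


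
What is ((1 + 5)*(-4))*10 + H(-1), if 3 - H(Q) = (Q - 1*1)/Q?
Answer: -239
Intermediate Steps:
H(Q) = 3 - (-1 + Q)/Q (H(Q) = 3 - (Q - 1*1)/Q = 3 - (Q - 1)/Q = 3 - (-1 + Q)/Q)
((1 + 5)*(-4))*10 + H(-1) = ((1 + 5)*(-4))*10 + (2 + 1/(-1)) = (6*(-4))*10 + (2 - 1) = -24*10 + 1 = -240 + 1 = -239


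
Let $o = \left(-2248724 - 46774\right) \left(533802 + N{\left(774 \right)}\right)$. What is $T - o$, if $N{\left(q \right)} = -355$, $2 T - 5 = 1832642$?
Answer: $\frac{2449054875859}{2} \approx 1.2245 \cdot 10^{12}$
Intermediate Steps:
$T = \frac{1832647}{2}$ ($T = \frac{5}{2} + \frac{1}{2} \cdot 1832642 = \frac{5}{2} + 916321 = \frac{1832647}{2} \approx 9.1632 \cdot 10^{5}$)
$o = -1224526521606$ ($o = \left(-2248724 - 46774\right) \left(533802 - 355\right) = \left(-2295498\right) 533447 = -1224526521606$)
$T - o = \frac{1832647}{2} - -1224526521606 = \frac{1832647}{2} + 1224526521606 = \frac{2449054875859}{2}$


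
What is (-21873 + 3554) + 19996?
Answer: 1677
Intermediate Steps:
(-21873 + 3554) + 19996 = -18319 + 19996 = 1677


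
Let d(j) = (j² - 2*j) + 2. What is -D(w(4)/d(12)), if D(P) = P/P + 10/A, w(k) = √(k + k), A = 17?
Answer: -27/17 ≈ -1.5882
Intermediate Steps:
w(k) = √2*√k (w(k) = √(2*k) = √2*√k)
d(j) = 2 + j² - 2*j
D(P) = 27/17 (D(P) = P/P + 10/17 = 1 + 10*(1/17) = 1 + 10/17 = 27/17)
-D(w(4)/d(12)) = -1*27/17 = -27/17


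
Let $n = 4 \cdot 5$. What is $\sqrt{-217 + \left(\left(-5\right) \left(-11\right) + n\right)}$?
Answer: $i \sqrt{142} \approx 11.916 i$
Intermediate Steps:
$n = 20$
$\sqrt{-217 + \left(\left(-5\right) \left(-11\right) + n\right)} = \sqrt{-217 + \left(\left(-5\right) \left(-11\right) + 20\right)} = \sqrt{-217 + \left(55 + 20\right)} = \sqrt{-217 + 75} = \sqrt{-142} = i \sqrt{142}$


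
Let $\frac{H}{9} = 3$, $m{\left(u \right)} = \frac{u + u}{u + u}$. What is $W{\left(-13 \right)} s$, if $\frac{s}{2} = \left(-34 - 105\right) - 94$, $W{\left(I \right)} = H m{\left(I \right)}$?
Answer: $-12582$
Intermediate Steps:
$m{\left(u \right)} = 1$ ($m{\left(u \right)} = \frac{2 u}{2 u} = 2 u \frac{1}{2 u} = 1$)
$H = 27$ ($H = 9 \cdot 3 = 27$)
$W{\left(I \right)} = 27$ ($W{\left(I \right)} = 27 \cdot 1 = 27$)
$s = -466$ ($s = 2 \left(\left(-34 - 105\right) - 94\right) = 2 \left(-139 - 94\right) = 2 \left(-233\right) = -466$)
$W{\left(-13 \right)} s = 27 \left(-466\right) = -12582$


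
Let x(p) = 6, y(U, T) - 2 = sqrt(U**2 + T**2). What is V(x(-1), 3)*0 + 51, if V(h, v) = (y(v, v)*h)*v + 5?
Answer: 51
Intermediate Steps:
y(U, T) = 2 + sqrt(T**2 + U**2) (y(U, T) = 2 + sqrt(U**2 + T**2) = 2 + sqrt(T**2 + U**2))
V(h, v) = 5 + h*v*(2 + sqrt(2)*sqrt(v**2)) (V(h, v) = ((2 + sqrt(v**2 + v**2))*h)*v + 5 = ((2 + sqrt(2*v**2))*h)*v + 5 = ((2 + sqrt(2)*sqrt(v**2))*h)*v + 5 = (h*(2 + sqrt(2)*sqrt(v**2)))*v + 5 = h*v*(2 + sqrt(2)*sqrt(v**2)) + 5 = 5 + h*v*(2 + sqrt(2)*sqrt(v**2)))
V(x(-1), 3)*0 + 51 = (5 + 6*3*(2 + sqrt(2)*sqrt(3**2)))*0 + 51 = (5 + 6*3*(2 + sqrt(2)*sqrt(9)))*0 + 51 = (5 + 6*3*(2 + sqrt(2)*3))*0 + 51 = (5 + 6*3*(2 + 3*sqrt(2)))*0 + 51 = (5 + (36 + 54*sqrt(2)))*0 + 51 = (41 + 54*sqrt(2))*0 + 51 = 0 + 51 = 51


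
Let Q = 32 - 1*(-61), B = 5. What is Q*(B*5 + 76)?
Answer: 9393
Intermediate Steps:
Q = 93 (Q = 32 + 61 = 93)
Q*(B*5 + 76) = 93*(5*5 + 76) = 93*(25 + 76) = 93*101 = 9393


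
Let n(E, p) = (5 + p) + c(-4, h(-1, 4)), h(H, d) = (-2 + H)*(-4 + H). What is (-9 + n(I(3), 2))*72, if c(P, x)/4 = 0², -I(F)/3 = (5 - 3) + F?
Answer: -144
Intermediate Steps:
h(H, d) = (-4 + H)*(-2 + H)
I(F) = -6 - 3*F (I(F) = -3*((5 - 3) + F) = -3*(2 + F) = -6 - 3*F)
c(P, x) = 0 (c(P, x) = 4*0² = 4*0 = 0)
n(E, p) = 5 + p (n(E, p) = (5 + p) + 0 = 5 + p)
(-9 + n(I(3), 2))*72 = (-9 + (5 + 2))*72 = (-9 + 7)*72 = -2*72 = -144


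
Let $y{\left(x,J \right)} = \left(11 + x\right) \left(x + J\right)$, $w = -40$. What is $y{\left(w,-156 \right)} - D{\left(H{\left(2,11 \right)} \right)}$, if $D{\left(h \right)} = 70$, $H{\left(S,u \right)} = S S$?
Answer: $5614$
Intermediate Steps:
$H{\left(S,u \right)} = S^{2}$
$y{\left(x,J \right)} = \left(11 + x\right) \left(J + x\right)$
$y{\left(w,-156 \right)} - D{\left(H{\left(2,11 \right)} \right)} = \left(\left(-40\right)^{2} + 11 \left(-156\right) + 11 \left(-40\right) - -6240\right) - 70 = \left(1600 - 1716 - 440 + 6240\right) - 70 = 5684 - 70 = 5614$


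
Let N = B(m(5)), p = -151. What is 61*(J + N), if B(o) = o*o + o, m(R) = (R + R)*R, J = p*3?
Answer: 127917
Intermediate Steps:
J = -453 (J = -151*3 = -453)
m(R) = 2*R**2 (m(R) = (2*R)*R = 2*R**2)
B(o) = o + o**2 (B(o) = o**2 + o = o + o**2)
N = 2550 (N = (2*5**2)*(1 + 2*5**2) = (2*25)*(1 + 2*25) = 50*(1 + 50) = 50*51 = 2550)
61*(J + N) = 61*(-453 + 2550) = 61*2097 = 127917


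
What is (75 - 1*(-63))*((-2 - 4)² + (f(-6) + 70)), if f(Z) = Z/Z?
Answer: 14766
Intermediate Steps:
f(Z) = 1
(75 - 1*(-63))*((-2 - 4)² + (f(-6) + 70)) = (75 - 1*(-63))*((-2 - 4)² + (1 + 70)) = (75 + 63)*((-6)² + 71) = 138*(36 + 71) = 138*107 = 14766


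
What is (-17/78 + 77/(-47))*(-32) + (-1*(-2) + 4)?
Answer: 119878/1833 ≈ 65.400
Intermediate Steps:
(-17/78 + 77/(-47))*(-32) + (-1*(-2) + 4) = (-17*1/78 + 77*(-1/47))*(-32) + (2 + 4) = (-17/78 - 77/47)*(-32) + 6 = -6805/3666*(-32) + 6 = 108880/1833 + 6 = 119878/1833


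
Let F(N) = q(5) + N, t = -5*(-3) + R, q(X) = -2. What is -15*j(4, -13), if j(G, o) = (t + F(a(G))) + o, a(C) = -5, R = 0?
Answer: 75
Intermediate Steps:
t = 15 (t = -5*(-3) + 0 = 15 + 0 = 15)
F(N) = -2 + N
j(G, o) = 8 + o (j(G, o) = (15 + (-2 - 5)) + o = (15 - 7) + o = 8 + o)
-15*j(4, -13) = -15*(8 - 13) = -15*(-5) = 75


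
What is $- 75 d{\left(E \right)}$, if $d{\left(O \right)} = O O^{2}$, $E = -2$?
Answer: $600$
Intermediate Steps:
$d{\left(O \right)} = O^{3}$
$- 75 d{\left(E \right)} = - 75 \left(-2\right)^{3} = \left(-75\right) \left(-8\right) = 600$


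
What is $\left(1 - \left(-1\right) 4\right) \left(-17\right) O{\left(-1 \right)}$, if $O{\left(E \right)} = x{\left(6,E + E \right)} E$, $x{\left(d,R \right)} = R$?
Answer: $-170$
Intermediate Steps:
$O{\left(E \right)} = 2 E^{2}$ ($O{\left(E \right)} = \left(E + E\right) E = 2 E E = 2 E^{2}$)
$\left(1 - \left(-1\right) 4\right) \left(-17\right) O{\left(-1 \right)} = \left(1 - \left(-1\right) 4\right) \left(-17\right) 2 \left(-1\right)^{2} = \left(1 - -4\right) \left(-17\right) 2 \cdot 1 = \left(1 + 4\right) \left(-17\right) 2 = 5 \left(-17\right) 2 = \left(-85\right) 2 = -170$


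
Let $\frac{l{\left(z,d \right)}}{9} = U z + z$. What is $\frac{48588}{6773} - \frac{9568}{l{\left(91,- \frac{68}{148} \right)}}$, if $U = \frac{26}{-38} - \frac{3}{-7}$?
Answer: $- \frac{51421724}{6034743} \approx -8.521$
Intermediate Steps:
$U = - \frac{34}{133}$ ($U = 26 \left(- \frac{1}{38}\right) - - \frac{3}{7} = - \frac{13}{19} + \frac{3}{7} = - \frac{34}{133} \approx -0.25564$)
$l{\left(z,d \right)} = \frac{891 z}{133}$ ($l{\left(z,d \right)} = 9 \left(- \frac{34 z}{133} + z\right) = 9 \frac{99 z}{133} = \frac{891 z}{133}$)
$\frac{48588}{6773} - \frac{9568}{l{\left(91,- \frac{68}{148} \right)}} = \frac{48588}{6773} - \frac{9568}{\frac{891}{133} \cdot 91} = 48588 \cdot \frac{1}{6773} - \frac{9568}{\frac{11583}{19}} = \frac{48588}{6773} - \frac{13984}{891} = - \frac{51421724}{6034743}$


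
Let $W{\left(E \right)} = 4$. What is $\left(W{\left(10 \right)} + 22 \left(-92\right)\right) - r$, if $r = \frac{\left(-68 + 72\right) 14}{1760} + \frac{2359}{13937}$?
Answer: $- \frac{80444407}{39820} \approx -2020.2$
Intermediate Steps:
$r = \frac{8007}{39820}$ ($r = 4 \cdot 14 \cdot \frac{1}{1760} + 2359 \cdot \frac{1}{13937} = 56 \cdot \frac{1}{1760} + \frac{337}{1991} = \frac{7}{220} + \frac{337}{1991} = \frac{8007}{39820} \approx 0.20108$)
$\left(W{\left(10 \right)} + 22 \left(-92\right)\right) - r = \left(4 + 22 \left(-92\right)\right) - \frac{8007}{39820} = \left(4 - 2024\right) - \frac{8007}{39820} = -2020 - \frac{8007}{39820} = - \frac{80444407}{39820}$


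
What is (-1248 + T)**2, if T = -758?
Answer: 4024036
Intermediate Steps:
(-1248 + T)**2 = (-1248 - 758)**2 = (-2006)**2 = 4024036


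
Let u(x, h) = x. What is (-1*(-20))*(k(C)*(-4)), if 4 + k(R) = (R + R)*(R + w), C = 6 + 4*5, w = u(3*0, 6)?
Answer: -107840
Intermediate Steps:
w = 0 (w = 3*0 = 0)
C = 26 (C = 6 + 20 = 26)
k(R) = -4 + 2*R**2 (k(R) = -4 + (R + R)*(R + 0) = -4 + (2*R)*R = -4 + 2*R**2)
(-1*(-20))*(k(C)*(-4)) = (-1*(-20))*((-4 + 2*26**2)*(-4)) = 20*((-4 + 2*676)*(-4)) = 20*((-4 + 1352)*(-4)) = 20*(1348*(-4)) = 20*(-5392) = -107840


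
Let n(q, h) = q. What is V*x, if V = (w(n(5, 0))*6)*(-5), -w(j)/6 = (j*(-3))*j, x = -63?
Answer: 850500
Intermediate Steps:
w(j) = 18*j² (w(j) = -6*j*(-3)*j = -6*(-3*j)*j = -(-18)*j² = 18*j²)
V = -13500 (V = ((18*5²)*6)*(-5) = ((18*25)*6)*(-5) = (450*6)*(-5) = 2700*(-5) = -13500)
V*x = -13500*(-63) = 850500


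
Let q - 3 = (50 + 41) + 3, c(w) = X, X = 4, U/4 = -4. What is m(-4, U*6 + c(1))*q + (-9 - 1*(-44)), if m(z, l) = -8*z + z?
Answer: 2751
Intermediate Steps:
U = -16 (U = 4*(-4) = -16)
c(w) = 4
q = 97 (q = 3 + ((50 + 41) + 3) = 3 + (91 + 3) = 3 + 94 = 97)
m(z, l) = -7*z
m(-4, U*6 + c(1))*q + (-9 - 1*(-44)) = -7*(-4)*97 + (-9 - 1*(-44)) = 28*97 + (-9 + 44) = 2716 + 35 = 2751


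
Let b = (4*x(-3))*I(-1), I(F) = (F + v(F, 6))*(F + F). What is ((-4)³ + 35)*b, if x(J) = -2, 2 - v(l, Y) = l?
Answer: -928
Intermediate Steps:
v(l, Y) = 2 - l
I(F) = 4*F (I(F) = (F + (2 - F))*(F + F) = 2*(2*F) = 4*F)
b = 32 (b = (4*(-2))*(4*(-1)) = -8*(-4) = 32)
((-4)³ + 35)*b = ((-4)³ + 35)*32 = (-64 + 35)*32 = -29*32 = -928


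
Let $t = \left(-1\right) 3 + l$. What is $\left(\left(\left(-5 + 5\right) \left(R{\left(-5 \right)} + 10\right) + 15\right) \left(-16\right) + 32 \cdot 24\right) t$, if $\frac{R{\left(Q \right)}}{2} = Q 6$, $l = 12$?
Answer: $4752$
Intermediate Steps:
$R{\left(Q \right)} = 12 Q$ ($R{\left(Q \right)} = 2 Q 6 = 2 \cdot 6 Q = 12 Q$)
$t = 9$ ($t = \left(-1\right) 3 + 12 = -3 + 12 = 9$)
$\left(\left(\left(-5 + 5\right) \left(R{\left(-5 \right)} + 10\right) + 15\right) \left(-16\right) + 32 \cdot 24\right) t = \left(\left(\left(-5 + 5\right) \left(12 \left(-5\right) + 10\right) + 15\right) \left(-16\right) + 32 \cdot 24\right) 9 = \left(\left(0 \left(-60 + 10\right) + 15\right) \left(-16\right) + 768\right) 9 = \left(\left(0 \left(-50\right) + 15\right) \left(-16\right) + 768\right) 9 = \left(\left(0 + 15\right) \left(-16\right) + 768\right) 9 = \left(15 \left(-16\right) + 768\right) 9 = \left(-240 + 768\right) 9 = 528 \cdot 9 = 4752$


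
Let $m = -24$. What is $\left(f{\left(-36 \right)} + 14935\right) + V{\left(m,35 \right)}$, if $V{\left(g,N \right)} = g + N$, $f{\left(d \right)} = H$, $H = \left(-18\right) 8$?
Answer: $14802$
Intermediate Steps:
$H = -144$
$f{\left(d \right)} = -144$
$V{\left(g,N \right)} = N + g$
$\left(f{\left(-36 \right)} + 14935\right) + V{\left(m,35 \right)} = \left(-144 + 14935\right) + \left(35 - 24\right) = 14791 + 11 = 14802$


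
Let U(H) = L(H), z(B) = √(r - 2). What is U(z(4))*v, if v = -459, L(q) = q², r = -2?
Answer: 1836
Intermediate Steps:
z(B) = 2*I (z(B) = √(-2 - 2) = √(-4) = 2*I)
U(H) = H²
U(z(4))*v = (2*I)²*(-459) = -4*(-459) = 1836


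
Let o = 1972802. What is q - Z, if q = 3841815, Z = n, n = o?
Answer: 1869013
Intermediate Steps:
n = 1972802
Z = 1972802
q - Z = 3841815 - 1*1972802 = 3841815 - 1972802 = 1869013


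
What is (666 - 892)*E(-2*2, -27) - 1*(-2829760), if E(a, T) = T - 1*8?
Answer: 2837670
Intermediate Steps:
E(a, T) = -8 + T (E(a, T) = T - 8 = -8 + T)
(666 - 892)*E(-2*2, -27) - 1*(-2829760) = (666 - 892)*(-8 - 27) - 1*(-2829760) = -226*(-35) + 2829760 = 7910 + 2829760 = 2837670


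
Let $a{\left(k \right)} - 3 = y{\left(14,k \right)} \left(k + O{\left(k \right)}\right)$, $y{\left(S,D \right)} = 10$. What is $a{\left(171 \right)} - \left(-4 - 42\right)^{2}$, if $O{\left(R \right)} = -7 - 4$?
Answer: $-513$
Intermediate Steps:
$O{\left(R \right)} = -11$ ($O{\left(R \right)} = -7 - 4 = -11$)
$a{\left(k \right)} = -107 + 10 k$ ($a{\left(k \right)} = 3 + 10 \left(k - 11\right) = 3 + 10 \left(-11 + k\right) = 3 + \left(-110 + 10 k\right) = -107 + 10 k$)
$a{\left(171 \right)} - \left(-4 - 42\right)^{2} = \left(-107 + 10 \cdot 171\right) - \left(-4 - 42\right)^{2} = \left(-107 + 1710\right) - \left(-46\right)^{2} = 1603 - 2116 = -513$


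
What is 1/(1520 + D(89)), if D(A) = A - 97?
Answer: 1/1512 ≈ 0.00066138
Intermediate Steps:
D(A) = -97 + A
1/(1520 + D(89)) = 1/(1520 + (-97 + 89)) = 1/(1520 - 8) = 1/1512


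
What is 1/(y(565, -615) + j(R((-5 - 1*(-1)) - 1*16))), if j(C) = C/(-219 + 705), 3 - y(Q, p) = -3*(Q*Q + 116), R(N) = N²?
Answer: 243/232800518 ≈ 1.0438e-6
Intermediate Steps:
y(Q, p) = 351 + 3*Q² (y(Q, p) = 3 - (-3)*(Q*Q + 116) = 3 - (-3)*(Q² + 116) = 3 - (-3)*(116 + Q²) = 3 - (-348 - 3*Q²) = 3 + (348 + 3*Q²) = 351 + 3*Q²)
j(C) = C/486
1/(y(565, -615) + j(R((-5 - 1*(-1)) - 1*16))) = 1/((351 + 3*565²) + ((-5 - 1*(-1)) - 1*16)²/486) = 1/((351 + 3*319225) + ((-5 + 1) - 16)²/486) = 1/((351 + 957675) + (-4 - 16)²/486) = 1/(958026 + (1/486)*(-20)²) = 1/(958026 + (1/486)*400) = 1/(958026 + 200/243) = 1/(232800518/243) = 243/232800518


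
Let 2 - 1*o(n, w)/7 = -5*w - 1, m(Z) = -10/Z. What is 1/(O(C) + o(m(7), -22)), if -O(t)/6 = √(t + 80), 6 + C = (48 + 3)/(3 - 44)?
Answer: -30709/22893653 + 6*√122303/22893653 ≈ -0.0012497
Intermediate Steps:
o(n, w) = 21 + 35*w (o(n, w) = 14 - 7*(-5*w - 1) = 14 - 7*(-1 - 5*w) = 14 + (7 + 35*w) = 21 + 35*w)
C = -297/41 (C = -6 + (48 + 3)/(3 - 44) = -6 + 51/(-41) = -6 + 51*(-1/41) = -6 - 51/41 = -297/41 ≈ -7.2439)
O(t) = -6*√(80 + t) (O(t) = -6*√(t + 80) = -6*√(80 + t))
1/(O(C) + o(m(7), -22)) = 1/(-6*√(80 - 297/41) + (21 + 35*(-22))) = 1/(-6*√122303/41 + (21 - 770)) = 1/(-6*√122303/41 - 749) = 1/(-749 - 6*√122303/41)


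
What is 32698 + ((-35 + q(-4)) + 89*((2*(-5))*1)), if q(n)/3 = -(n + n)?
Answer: 31797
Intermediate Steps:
q(n) = -6*n (q(n) = 3*(-(n + n)) = 3*(-2*n) = -6*n)
32698 + ((-35 + q(-4)) + 89*((2*(-5))*1)) = 32698 + ((-35 - 6*(-4)) + 89*((2*(-5))*1)) = 32698 + ((-35 + 24) + 89*(-10*1)) = 32698 + (-11 + 89*(-10)) = 32698 + (-11 - 890) = 32698 - 901 = 31797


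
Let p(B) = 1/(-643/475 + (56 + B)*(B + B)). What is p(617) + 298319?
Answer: 117680374066408/394478307 ≈ 2.9832e+5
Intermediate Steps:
p(B) = 1/(-643/475 + 2*B*(56 + B)) (p(B) = 1/(-643*1/475 + (56 + B)*(2*B)) = 1/(-643/475 + 2*B*(56 + B)))
p(617) + 298319 = 475/(-643 + 950*617² + 53200*617) + 298319 = 475/(-643 + 950*380689 + 32824400) + 298319 = 475/(-643 + 361654550 + 32824400) + 298319 = 475/394478307 + 298319 = 117680374066408/394478307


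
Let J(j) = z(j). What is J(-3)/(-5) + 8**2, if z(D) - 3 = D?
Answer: 64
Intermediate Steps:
z(D) = 3 + D
J(j) = 3 + j
J(-3)/(-5) + 8**2 = (3 - 3)/(-5) + 8**2 = 0*(-1/5) + 64 = 0 + 64 = 64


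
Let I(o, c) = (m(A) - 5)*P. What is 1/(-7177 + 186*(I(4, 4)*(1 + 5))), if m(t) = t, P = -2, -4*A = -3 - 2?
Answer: 1/1193 ≈ 0.00083822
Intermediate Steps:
A = 5/4 (A = -(-3 - 2)/4 = -1/4*(-5) = 5/4 ≈ 1.2500)
I(o, c) = 15/2 (I(o, c) = (5/4 - 5)*(-2) = -15/4*(-2) = 15/2)
1/(-7177 + 186*(I(4, 4)*(1 + 5))) = 1/(-7177 + 186*(15*(1 + 5)/2)) = 1/(-7177 + 186*((15/2)*6)) = 1/(-7177 + 186*45) = 1/(-7177 + 8370) = 1/1193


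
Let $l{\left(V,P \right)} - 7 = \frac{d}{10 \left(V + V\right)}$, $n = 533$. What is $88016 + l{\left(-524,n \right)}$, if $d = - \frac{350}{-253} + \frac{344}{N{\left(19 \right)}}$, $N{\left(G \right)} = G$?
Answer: $\frac{2217183132799}{25188680} \approx 88023.0$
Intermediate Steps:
$d = \frac{93682}{4807}$ ($d = - \frac{350}{-253} + \frac{344}{19} = \left(-350\right) \left(- \frac{1}{253}\right) + 344 \cdot \frac{1}{19} = \frac{350}{253} + \frac{344}{19} = \frac{93682}{4807} \approx 19.489$)
$l{\left(V,P \right)} = 7 + \frac{46841}{48070 V}$ ($l{\left(V,P \right)} = 7 + \frac{93682}{4807 \cdot 10 \left(V + V\right)} = 7 + \frac{93682}{4807 \cdot 10 \cdot 2 V} = 7 + \frac{93682}{4807 \cdot 20 V} = 7 + \frac{93682 \frac{1}{20 V}}{4807} = 7 + \frac{46841}{48070 V}$)
$88016 + l{\left(-524,n \right)} = 88016 + \left(7 + \frac{46841}{48070 \left(-524\right)}\right) = 88016 + \left(7 + \frac{46841}{48070} \left(- \frac{1}{524}\right)\right) = 88016 + \left(7 - \frac{46841}{25188680}\right) = 88016 + \frac{176273919}{25188680} = \frac{2217183132799}{25188680}$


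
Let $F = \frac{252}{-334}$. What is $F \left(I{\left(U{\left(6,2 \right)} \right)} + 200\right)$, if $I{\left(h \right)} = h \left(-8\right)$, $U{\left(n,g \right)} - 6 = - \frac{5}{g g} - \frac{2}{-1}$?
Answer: $- \frac{18396}{167} \approx -110.16$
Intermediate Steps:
$U{\left(n,g \right)} = 8 - \frac{5}{g^{2}}$ ($U{\left(n,g \right)} = 6 - \left(-2 + \frac{5}{g^{2}}\right) = 6 + \left(- \frac{5}{g^{2}} + 2\right) = 6 + \left(2 - \frac{5}{g^{2}}\right) = 8 - \frac{5}{g^{2}}$)
$F = - \frac{126}{167}$ ($F = 252 \left(- \frac{1}{334}\right) = - \frac{126}{167} \approx -0.75449$)
$I{\left(h \right)} = - 8 h$
$F \left(I{\left(U{\left(6,2 \right)} \right)} + 200\right) = - \frac{126 \left(- 8 \left(8 - \frac{5}{4}\right) + 200\right)}{167} = - \frac{126 \left(\left(-8\right) \frac{27}{4} + 200\right)}{167} = - \frac{126 \left(-54 + 200\right)}{167} = \left(- \frac{126}{167}\right) 146 = - \frac{18396}{167}$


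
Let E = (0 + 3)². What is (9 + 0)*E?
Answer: 81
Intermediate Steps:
E = 9 (E = 3² = 9)
(9 + 0)*E = (9 + 0)*9 = 9*9 = 81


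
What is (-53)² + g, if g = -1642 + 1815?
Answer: 2982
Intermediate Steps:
g = 173
(-53)² + g = (-53)² + 173 = 2809 + 173 = 2982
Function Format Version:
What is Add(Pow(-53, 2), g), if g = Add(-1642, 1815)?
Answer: 2982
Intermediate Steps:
g = 173
Add(Pow(-53, 2), g) = Add(Pow(-53, 2), 173) = Add(2809, 173) = 2982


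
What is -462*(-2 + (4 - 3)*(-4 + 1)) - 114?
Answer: 2196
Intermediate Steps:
-462*(-2 + (4 - 3)*(-4 + 1)) - 114 = -462*(-2 + 1*(-3)) - 114 = -462*(-2 - 3) - 114 = -462*(-5) - 114 = -66*(-35) - 114 = 2310 - 114 = 2196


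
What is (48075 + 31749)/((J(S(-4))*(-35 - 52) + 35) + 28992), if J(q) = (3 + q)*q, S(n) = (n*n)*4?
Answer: -79824/344029 ≈ -0.23203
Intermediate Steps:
S(n) = 4*n**2 (S(n) = n**2*4 = 4*n**2)
J(q) = q*(3 + q)
(48075 + 31749)/((J(S(-4))*(-35 - 52) + 35) + 28992) = (48075 + 31749)/((((4*(-4)**2)*(3 + 4*(-4)**2))*(-35 - 52) + 35) + 28992) = 79824/((((4*16)*(3 + 4*16))*(-87) + 35) + 28992) = 79824/(((64*(3 + 64))*(-87) + 35) + 28992) = 79824/(((64*67)*(-87) + 35) + 28992) = 79824/((4288*(-87) + 35) + 28992) = 79824/((-373056 + 35) + 28992) = 79824/(-373021 + 28992) = 79824/(-344029) = 79824*(-1/344029) = -79824/344029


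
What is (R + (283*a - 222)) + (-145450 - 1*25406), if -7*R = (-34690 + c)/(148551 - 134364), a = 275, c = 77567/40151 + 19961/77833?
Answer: -28940759934520712743/310347853006947 ≈ -93253.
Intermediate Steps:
c = 6838726422/3125072783 (c = 77567*(1/40151) + 19961*(1/77833) = 77567/40151 + 19961/77833 = 6838726422/3125072783 ≈ 2.1883)
R = 108401936115848/310347853006947 (R = -(-34690 + 6838726422/3125072783)/(7*(148551 - 134364)) = -(-108401936115848)/(21875509481*14187) = -1/7*(-108401936115848/44335407572421) = 108401936115848/310347853006947 ≈ 0.34929)
(R + (283*a - 222)) + (-145450 - 1*25406) = (108401936115848/310347853006947 + (283*275 - 222)) + (-145450 - 1*25406) = (108401936115848/310347853006947 + (77825 - 222)) + (-145450 - 25406) = (108401936115848/310347853006947 + 77603) - 170856 = 24084032838834223889/310347853006947 - 170856 = -28940759934520712743/310347853006947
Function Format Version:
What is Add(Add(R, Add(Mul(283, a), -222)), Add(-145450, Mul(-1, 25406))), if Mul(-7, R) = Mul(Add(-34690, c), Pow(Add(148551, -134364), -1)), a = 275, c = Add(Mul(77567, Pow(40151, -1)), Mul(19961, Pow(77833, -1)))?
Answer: Rational(-28940759934520712743, 310347853006947) ≈ -93253.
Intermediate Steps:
c = Rational(6838726422, 3125072783) (c = Add(Mul(77567, Rational(1, 40151)), Mul(19961, Rational(1, 77833))) = Add(Rational(77567, 40151), Rational(19961, 77833)) = Rational(6838726422, 3125072783) ≈ 2.1883)
R = Rational(108401936115848, 310347853006947) (R = Mul(Rational(-1, 7), Mul(Add(-34690, Rational(6838726422, 3125072783)), Pow(Add(148551, -134364), -1))) = Mul(Rational(-1, 7), Mul(Rational(-108401936115848, 3125072783), Pow(14187, -1))) = Mul(Rational(-1, 7), Mul(Rational(-108401936115848, 3125072783), Rational(1, 14187))) = Mul(Rational(-1, 7), Rational(-108401936115848, 44335407572421)) = Rational(108401936115848, 310347853006947) ≈ 0.34929)
Add(Add(R, Add(Mul(283, a), -222)), Add(-145450, Mul(-1, 25406))) = Add(Add(Rational(108401936115848, 310347853006947), Add(Mul(283, 275), -222)), Add(-145450, Mul(-1, 25406))) = Add(Add(Rational(108401936115848, 310347853006947), Add(77825, -222)), Add(-145450, -25406)) = Add(Add(Rational(108401936115848, 310347853006947), 77603), -170856) = Add(Rational(24084032838834223889, 310347853006947), -170856) = Rational(-28940759934520712743, 310347853006947)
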